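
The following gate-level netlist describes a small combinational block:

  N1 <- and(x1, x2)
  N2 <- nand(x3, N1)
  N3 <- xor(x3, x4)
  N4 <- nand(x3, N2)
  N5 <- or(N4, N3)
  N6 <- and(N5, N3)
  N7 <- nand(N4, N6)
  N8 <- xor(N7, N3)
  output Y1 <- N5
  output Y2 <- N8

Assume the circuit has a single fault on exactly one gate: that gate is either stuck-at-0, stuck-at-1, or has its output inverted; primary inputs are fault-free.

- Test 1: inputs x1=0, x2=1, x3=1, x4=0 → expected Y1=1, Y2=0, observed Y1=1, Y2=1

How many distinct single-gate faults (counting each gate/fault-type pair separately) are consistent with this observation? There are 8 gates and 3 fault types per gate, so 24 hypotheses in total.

10

Fault-free: N1=0, N2=1, N3=1, N4=0, N5=1, N6=1, N7=1, N8=0 → Y1=1, Y2=0. Observed Y1=1, Y2=1.
  N1: stuck-at-1, inverted output ✓; others ✗
  N2: stuck-at-0, inverted output ✓; others ✗
  N3: none of the 3 fault types match ✗
  N4: stuck-at-1, inverted output ✓; others ✗
  N5: none of the 3 fault types match ✗
  N6: none of the 3 fault types match ✗
  N7: stuck-at-0, inverted output ✓; others ✗
  N8: stuck-at-1, inverted output ✓; others ✗
Consistent faults: {N1 stuck-at-1, N1 inverted output, N2 stuck-at-0, N2 inverted output, N4 stuck-at-1, N4 inverted output, N7 stuck-at-0, N7 inverted output, N8 stuck-at-1, N8 inverted output} — 10 in all.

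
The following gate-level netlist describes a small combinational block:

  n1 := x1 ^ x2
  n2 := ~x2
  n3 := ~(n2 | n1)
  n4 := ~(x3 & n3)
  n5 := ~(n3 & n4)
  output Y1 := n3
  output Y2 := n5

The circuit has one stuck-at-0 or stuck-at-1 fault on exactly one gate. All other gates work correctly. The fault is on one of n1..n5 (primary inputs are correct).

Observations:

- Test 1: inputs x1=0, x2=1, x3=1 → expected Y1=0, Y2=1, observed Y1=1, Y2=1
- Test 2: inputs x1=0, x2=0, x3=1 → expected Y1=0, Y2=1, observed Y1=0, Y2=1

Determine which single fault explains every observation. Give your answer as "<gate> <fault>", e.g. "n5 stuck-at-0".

n1 stuck-at-0

Fault-free values for test 1 (x1=0, x2=1, x3=1): n1=1, n2=0, n3=0, n4=1, n5=1, giving Y1=0, Y2=1. Observed Y1=1, Y2=1.
Test 1: faults giving observed Y1=1, Y2=1 are {n1 stuck-at-0, n3 stuck-at-1}.
Test 2 (x1=0, x2=0, x3=1): fault-free n1=0, n2=1, n3=0, n4=1, n5=1 → Y1=0, Y2=1; observed Y1=0, Y2=1. Eliminates n3 stuck-at-1.
Only n1 stuck-at-0 is consistent with every test.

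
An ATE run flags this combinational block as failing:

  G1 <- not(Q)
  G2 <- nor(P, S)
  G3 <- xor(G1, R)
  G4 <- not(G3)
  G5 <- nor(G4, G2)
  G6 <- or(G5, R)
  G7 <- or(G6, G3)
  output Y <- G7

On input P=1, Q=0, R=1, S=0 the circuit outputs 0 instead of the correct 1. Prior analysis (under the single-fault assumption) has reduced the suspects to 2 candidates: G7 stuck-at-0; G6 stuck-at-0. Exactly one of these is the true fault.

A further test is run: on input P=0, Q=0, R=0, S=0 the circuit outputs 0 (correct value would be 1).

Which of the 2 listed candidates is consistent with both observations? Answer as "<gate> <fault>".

G7 stuck-at-0

Evaluate each candidate on input P=0, Q=0, R=0, S=0:
  G7 stuck-at-0: G1=1, G2=1, G3=1, G4=0, G5=0, G6=0, G7=0 [stuck-at-0] → 0 — matches
  G6 stuck-at-0: G1=1, G2=1, G3=1, G4=0, G5=0, G6=0 [stuck-at-0], G7=1 → 1 — eliminated
Only G7 stuck-at-0 reproduces the observed 0.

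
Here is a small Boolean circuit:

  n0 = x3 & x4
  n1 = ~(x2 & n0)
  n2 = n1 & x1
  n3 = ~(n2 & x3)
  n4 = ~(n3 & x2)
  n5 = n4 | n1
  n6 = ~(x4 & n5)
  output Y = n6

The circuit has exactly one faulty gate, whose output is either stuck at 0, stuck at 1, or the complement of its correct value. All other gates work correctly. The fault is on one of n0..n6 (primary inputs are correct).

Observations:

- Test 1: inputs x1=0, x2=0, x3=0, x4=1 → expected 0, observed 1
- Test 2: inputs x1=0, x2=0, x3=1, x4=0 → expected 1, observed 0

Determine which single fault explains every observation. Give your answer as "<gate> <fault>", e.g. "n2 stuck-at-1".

n6 inverted output

Fault-free values for test 1 (x1=0, x2=0, x3=0, x4=1): n0=0, n1=1, n2=0, n3=1, n4=1, n5=1, n6=0, giving Y=0. Observed 1.
Test 1: faults giving observed 1 are {n5 stuck-at-0, n5 inverted output, n6 stuck-at-1, n6 inverted output}.
Test 2 (x1=0, x2=0, x3=1, x4=0): fault-free n0=0, n1=1, n2=0, n3=1, n4=1, n5=1, n6=1 → 1; observed 0. Eliminates n5 stuck-at-0, n5 inverted output, n6 stuck-at-1.
Only n6 inverted output is consistent with every test.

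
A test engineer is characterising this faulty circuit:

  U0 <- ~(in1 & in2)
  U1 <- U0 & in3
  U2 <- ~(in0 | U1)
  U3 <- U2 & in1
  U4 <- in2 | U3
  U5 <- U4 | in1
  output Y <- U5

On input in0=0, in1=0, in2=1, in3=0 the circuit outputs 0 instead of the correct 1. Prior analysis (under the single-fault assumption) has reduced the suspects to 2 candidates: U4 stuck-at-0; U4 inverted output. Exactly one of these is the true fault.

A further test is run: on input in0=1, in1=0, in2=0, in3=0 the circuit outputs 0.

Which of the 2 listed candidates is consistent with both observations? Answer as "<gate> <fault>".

U4 stuck-at-0

Evaluate each candidate on input in0=1, in1=0, in2=0, in3=0:
  U4 stuck-at-0: U0=1, U1=0, U2=0, U3=0, U4=0 [stuck-at-0], U5=0 → 0 — matches
  U4 inverted output: U0=1, U1=0, U2=0, U3=0, U4=1 [inverted output], U5=1 → 1 — eliminated
Only U4 stuck-at-0 reproduces the observed 0.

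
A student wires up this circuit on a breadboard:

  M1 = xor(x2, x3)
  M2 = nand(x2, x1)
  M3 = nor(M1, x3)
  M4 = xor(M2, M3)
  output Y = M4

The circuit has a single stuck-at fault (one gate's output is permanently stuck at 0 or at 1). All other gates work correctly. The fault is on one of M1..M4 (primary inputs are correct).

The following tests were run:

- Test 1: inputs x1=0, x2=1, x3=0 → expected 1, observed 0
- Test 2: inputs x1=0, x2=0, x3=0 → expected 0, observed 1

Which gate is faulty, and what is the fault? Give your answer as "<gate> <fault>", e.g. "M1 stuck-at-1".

Fault-free values for test 1 (x1=0, x2=1, x3=0): M1=1, M2=1, M3=0, M4=1, giving Y=1. Observed 0.
Test 1: faults giving observed 0 are {M1 stuck-at-0, M2 stuck-at-0, M3 stuck-at-1, M4 stuck-at-0}.
Test 2 (x1=0, x2=0, x3=0): fault-free M1=0, M2=1, M3=1, M4=0 → 0; observed 1. Eliminates M1 stuck-at-0, M3 stuck-at-1, M4 stuck-at-0.
Only M2 stuck-at-0 is consistent with every test.

M2 stuck-at-0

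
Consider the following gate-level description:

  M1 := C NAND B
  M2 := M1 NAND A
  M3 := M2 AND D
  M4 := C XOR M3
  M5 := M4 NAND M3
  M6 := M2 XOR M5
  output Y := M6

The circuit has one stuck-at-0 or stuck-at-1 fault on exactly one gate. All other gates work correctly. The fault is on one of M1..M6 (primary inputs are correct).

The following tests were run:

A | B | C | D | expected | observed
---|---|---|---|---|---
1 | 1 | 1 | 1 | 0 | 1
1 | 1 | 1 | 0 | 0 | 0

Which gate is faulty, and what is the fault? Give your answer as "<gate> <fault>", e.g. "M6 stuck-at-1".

M4 stuck-at-1

Fault-free values for test 1 (A=1, B=1, C=1, D=1): M1=0, M2=1, M3=1, M4=0, M5=1, M6=0, giving Y=0. Observed 1.
Test 1: faults giving observed 1 are {M1 stuck-at-1, M2 stuck-at-0, M4 stuck-at-1, M5 stuck-at-0, M6 stuck-at-1}.
Test 2 (A=1, B=1, C=1, D=0): fault-free M1=0, M2=1, M3=0, M4=1, M5=1, M6=0 → 0; observed 0. Eliminates M1 stuck-at-1, M2 stuck-at-0, M5 stuck-at-0, M6 stuck-at-1.
Only M4 stuck-at-1 is consistent with every test.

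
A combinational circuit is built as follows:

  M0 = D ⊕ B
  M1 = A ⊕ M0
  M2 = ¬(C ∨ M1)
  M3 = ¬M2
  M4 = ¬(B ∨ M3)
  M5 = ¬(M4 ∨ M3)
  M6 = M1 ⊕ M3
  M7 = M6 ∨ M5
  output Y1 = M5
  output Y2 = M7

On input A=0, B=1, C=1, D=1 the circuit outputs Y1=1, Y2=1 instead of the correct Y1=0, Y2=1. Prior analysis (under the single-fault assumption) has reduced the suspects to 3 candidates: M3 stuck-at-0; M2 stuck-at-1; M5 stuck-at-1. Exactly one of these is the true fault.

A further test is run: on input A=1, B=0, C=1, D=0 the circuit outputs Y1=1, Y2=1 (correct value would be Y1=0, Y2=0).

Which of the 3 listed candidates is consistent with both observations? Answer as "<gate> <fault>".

M5 stuck-at-1

Evaluate each candidate on input A=1, B=0, C=1, D=0:
  M3 stuck-at-0: M0=0, M1=1, M2=0, M3=0 [stuck-at-0], M4=1, M5=0, M6=1, M7=1 → Y1=0, Y2=1 — eliminated
  M2 stuck-at-1: M0=0, M1=1, M2=1 [stuck-at-1], M3=0, M4=1, M5=0, M6=1, M7=1 → Y1=0, Y2=1 — eliminated
  M5 stuck-at-1: M0=0, M1=1, M2=0, M3=1, M4=0, M5=1 [stuck-at-1], M6=0, M7=1 → Y1=1, Y2=1 — matches
Only M5 stuck-at-1 reproduces the observed Y1=1, Y2=1.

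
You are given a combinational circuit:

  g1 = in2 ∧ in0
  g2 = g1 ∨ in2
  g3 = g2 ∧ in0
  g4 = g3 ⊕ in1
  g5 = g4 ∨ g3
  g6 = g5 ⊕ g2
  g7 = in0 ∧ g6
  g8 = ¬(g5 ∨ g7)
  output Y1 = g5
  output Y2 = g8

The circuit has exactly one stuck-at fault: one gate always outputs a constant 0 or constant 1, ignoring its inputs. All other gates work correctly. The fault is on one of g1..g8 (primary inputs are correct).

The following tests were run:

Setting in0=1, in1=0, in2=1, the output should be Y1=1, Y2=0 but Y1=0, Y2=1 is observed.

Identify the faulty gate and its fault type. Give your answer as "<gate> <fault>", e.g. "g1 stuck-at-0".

g2 stuck-at-0

Fault-free values for test 1 (in0=1, in1=0, in2=1): g1=1, g2=1, g3=1, g4=1, g5=1, g6=0, g7=0, g8=0, giving Y1=1, Y2=0. Observed Y1=0, Y2=1.
Test 1: faults giving observed Y1=0, Y2=1 are {g2 stuck-at-0}.
Only g2 stuck-at-0 is consistent with every test.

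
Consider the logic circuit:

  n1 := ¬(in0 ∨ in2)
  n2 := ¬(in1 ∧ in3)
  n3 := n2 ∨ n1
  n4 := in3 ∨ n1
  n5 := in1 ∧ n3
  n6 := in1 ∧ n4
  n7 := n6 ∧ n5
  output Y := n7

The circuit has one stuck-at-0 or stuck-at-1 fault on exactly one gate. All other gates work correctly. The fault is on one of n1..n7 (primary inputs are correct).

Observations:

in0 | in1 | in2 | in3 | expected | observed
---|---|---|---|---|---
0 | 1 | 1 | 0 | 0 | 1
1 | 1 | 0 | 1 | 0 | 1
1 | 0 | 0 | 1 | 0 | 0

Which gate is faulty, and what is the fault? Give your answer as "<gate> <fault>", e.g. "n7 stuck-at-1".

n1 stuck-at-1

Fault-free values for test 1 (in0=0, in1=1, in2=1, in3=0): n1=0, n2=1, n3=1, n4=0, n5=1, n6=0, n7=0, giving Y=0. Observed 1.
Test 1: faults giving observed 1 are {n1 stuck-at-1, n4 stuck-at-1, n6 stuck-at-1, n7 stuck-at-1}.
Test 2 (in0=1, in1=1, in2=0, in3=1): fault-free n1=0, n2=0, n3=0, n4=1, n5=0, n6=1, n7=0 → 0; observed 1. Eliminates n4 stuck-at-1, n6 stuck-at-1.
Test 3 (in0=1, in1=0, in2=0, in3=1): fault-free n1=0, n2=1, n3=1, n4=1, n5=0, n6=0, n7=0 → 0; observed 0. Eliminates n7 stuck-at-1.
Only n1 stuck-at-1 is consistent with every test.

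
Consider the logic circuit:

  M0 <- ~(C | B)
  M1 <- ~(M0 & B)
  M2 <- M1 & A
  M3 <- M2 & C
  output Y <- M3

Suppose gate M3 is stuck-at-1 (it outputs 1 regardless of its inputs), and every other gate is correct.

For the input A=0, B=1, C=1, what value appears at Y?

1

Propagate with M3 forced: M0=0, M1=1, M2=0, M3=1 [stuck-at-1].
So Y = 1. (Without the fault it would be 0.)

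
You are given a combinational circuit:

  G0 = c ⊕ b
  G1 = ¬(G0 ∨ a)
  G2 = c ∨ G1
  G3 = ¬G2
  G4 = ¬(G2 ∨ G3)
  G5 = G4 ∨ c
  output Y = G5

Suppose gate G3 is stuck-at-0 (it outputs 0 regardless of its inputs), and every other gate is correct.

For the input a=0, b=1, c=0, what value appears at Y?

1

Propagate with G3 forced: G0=1, G1=0, G2=0, G3=0 [stuck-at-0], G4=1, G5=1.
So Y = 1. (Without the fault it would be 0.)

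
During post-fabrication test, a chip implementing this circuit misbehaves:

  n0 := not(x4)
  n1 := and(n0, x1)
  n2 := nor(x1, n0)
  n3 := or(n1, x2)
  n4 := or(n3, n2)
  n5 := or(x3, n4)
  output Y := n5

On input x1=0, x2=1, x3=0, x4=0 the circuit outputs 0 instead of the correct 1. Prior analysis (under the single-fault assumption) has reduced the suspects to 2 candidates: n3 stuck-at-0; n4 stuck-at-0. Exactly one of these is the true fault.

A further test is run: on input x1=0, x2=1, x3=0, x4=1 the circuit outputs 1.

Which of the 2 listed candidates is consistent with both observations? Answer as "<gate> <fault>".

n3 stuck-at-0

Evaluate each candidate on input x1=0, x2=1, x3=0, x4=1:
  n3 stuck-at-0: n0=0, n1=0, n2=1, n3=0 [stuck-at-0], n4=1, n5=1 → 1 — matches
  n4 stuck-at-0: n0=0, n1=0, n2=1, n3=1, n4=0 [stuck-at-0], n5=0 → 0 — eliminated
Only n3 stuck-at-0 reproduces the observed 1.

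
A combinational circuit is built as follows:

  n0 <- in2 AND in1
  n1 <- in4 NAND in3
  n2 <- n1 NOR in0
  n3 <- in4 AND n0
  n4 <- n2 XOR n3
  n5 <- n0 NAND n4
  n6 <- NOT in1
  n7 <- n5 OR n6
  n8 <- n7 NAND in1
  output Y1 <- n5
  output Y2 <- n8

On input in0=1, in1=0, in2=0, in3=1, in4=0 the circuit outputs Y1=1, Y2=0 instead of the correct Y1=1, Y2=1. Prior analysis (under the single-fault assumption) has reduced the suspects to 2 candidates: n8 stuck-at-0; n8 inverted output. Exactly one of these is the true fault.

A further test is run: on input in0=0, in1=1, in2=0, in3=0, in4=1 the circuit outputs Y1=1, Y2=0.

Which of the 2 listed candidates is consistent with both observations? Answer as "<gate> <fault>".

n8 stuck-at-0

Evaluate each candidate on input in0=0, in1=1, in2=0, in3=0, in4=1:
  n8 stuck-at-0: n0=0, n1=1, n2=0, n3=0, n4=0, n5=1, n6=0, n7=1, n8=0 [stuck-at-0] → Y1=1, Y2=0 — matches
  n8 inverted output: n0=0, n1=1, n2=0, n3=0, n4=0, n5=1, n6=0, n7=1, n8=1 [inverted output] → Y1=1, Y2=1 — eliminated
Only n8 stuck-at-0 reproduces the observed Y1=1, Y2=0.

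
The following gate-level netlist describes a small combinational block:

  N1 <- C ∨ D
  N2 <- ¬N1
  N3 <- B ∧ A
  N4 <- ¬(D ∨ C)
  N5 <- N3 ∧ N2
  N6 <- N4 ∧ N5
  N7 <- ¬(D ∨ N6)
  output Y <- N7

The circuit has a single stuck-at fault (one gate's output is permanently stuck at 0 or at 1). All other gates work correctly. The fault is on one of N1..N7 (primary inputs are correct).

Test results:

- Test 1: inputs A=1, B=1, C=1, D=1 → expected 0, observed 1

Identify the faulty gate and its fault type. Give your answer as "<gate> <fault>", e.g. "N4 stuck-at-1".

Fault-free values for test 1 (A=1, B=1, C=1, D=1): N1=1, N2=0, N3=1, N4=0, N5=0, N6=0, N7=0, giving Y=0. Observed 1.
Test 1: faults giving observed 1 are {N7 stuck-at-1}.
Only N7 stuck-at-1 is consistent with every test.

N7 stuck-at-1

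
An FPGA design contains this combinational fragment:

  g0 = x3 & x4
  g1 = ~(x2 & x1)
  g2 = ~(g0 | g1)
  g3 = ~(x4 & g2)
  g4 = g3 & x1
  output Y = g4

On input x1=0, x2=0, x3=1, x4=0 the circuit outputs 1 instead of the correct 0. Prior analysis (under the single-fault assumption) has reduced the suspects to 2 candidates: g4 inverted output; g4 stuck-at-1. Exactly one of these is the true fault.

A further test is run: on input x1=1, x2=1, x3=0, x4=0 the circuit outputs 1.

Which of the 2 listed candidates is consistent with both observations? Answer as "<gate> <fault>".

Evaluate each candidate on input x1=1, x2=1, x3=0, x4=0:
  g4 inverted output: g0=0, g1=0, g2=1, g3=1, g4=0 [inverted output] → 0 — eliminated
  g4 stuck-at-1: g0=0, g1=0, g2=1, g3=1, g4=1 [stuck-at-1] → 1 — matches
Only g4 stuck-at-1 reproduces the observed 1.

g4 stuck-at-1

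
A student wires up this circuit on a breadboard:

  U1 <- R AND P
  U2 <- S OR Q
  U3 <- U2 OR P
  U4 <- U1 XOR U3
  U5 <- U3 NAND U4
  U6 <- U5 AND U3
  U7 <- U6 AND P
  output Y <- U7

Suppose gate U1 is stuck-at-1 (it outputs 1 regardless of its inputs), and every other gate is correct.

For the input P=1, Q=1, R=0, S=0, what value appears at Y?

1

Propagate with U1 forced: U1=1 [stuck-at-1], U2=1, U3=1, U4=0, U5=1, U6=1, U7=1.
So Y = 1. (Without the fault it would be 0.)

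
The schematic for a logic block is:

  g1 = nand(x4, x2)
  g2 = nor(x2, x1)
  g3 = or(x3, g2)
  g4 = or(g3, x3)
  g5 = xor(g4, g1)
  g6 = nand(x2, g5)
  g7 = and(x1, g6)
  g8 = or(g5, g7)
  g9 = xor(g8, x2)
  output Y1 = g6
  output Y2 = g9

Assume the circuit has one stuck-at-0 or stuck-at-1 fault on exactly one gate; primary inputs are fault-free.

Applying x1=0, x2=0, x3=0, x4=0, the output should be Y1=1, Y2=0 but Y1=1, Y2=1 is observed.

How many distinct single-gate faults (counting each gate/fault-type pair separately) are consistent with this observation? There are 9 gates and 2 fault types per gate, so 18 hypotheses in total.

8

Fault-free: g1=1, g2=1, g3=1, g4=1, g5=0, g6=1, g7=0, g8=0, g9=0 → Y1=1, Y2=0. Observed Y1=1, Y2=1.
  g1: stuck-at-0 ✓; others ✗
  g2: stuck-at-0 ✓; others ✗
  g3: stuck-at-0 ✓; others ✗
  g4: stuck-at-0 ✓; others ✗
  g5: stuck-at-1 ✓; others ✗
  g6: none of the 2 fault types match ✗
  g7: stuck-at-1 ✓; others ✗
  g8: stuck-at-1 ✓; others ✗
  g9: stuck-at-1 ✓; others ✗
Consistent faults: {g1 stuck-at-0, g2 stuck-at-0, g3 stuck-at-0, g4 stuck-at-0, g5 stuck-at-1, g7 stuck-at-1, g8 stuck-at-1, g9 stuck-at-1} — 8 in all.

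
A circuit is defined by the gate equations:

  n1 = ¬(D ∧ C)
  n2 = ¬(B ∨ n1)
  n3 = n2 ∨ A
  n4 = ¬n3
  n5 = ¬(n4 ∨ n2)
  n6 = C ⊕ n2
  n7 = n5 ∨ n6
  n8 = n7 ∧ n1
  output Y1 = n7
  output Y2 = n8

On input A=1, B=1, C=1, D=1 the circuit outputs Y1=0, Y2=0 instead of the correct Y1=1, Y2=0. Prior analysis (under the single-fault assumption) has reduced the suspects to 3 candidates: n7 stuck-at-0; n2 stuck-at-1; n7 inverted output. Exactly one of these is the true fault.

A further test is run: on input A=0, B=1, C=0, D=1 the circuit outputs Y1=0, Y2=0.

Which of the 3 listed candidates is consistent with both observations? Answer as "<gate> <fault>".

Evaluate each candidate on input A=0, B=1, C=0, D=1:
  n7 stuck-at-0: n1=1, n2=0, n3=0, n4=1, n5=0, n6=0, n7=0 [stuck-at-0], n8=0 → Y1=0, Y2=0 — matches
  n2 stuck-at-1: n1=1, n2=1 [stuck-at-1], n3=1, n4=0, n5=0, n6=1, n7=1, n8=1 → Y1=1, Y2=1 — eliminated
  n7 inverted output: n1=1, n2=0, n3=0, n4=1, n5=0, n6=0, n7=1 [inverted output], n8=1 → Y1=1, Y2=1 — eliminated
Only n7 stuck-at-0 reproduces the observed Y1=0, Y2=0.

n7 stuck-at-0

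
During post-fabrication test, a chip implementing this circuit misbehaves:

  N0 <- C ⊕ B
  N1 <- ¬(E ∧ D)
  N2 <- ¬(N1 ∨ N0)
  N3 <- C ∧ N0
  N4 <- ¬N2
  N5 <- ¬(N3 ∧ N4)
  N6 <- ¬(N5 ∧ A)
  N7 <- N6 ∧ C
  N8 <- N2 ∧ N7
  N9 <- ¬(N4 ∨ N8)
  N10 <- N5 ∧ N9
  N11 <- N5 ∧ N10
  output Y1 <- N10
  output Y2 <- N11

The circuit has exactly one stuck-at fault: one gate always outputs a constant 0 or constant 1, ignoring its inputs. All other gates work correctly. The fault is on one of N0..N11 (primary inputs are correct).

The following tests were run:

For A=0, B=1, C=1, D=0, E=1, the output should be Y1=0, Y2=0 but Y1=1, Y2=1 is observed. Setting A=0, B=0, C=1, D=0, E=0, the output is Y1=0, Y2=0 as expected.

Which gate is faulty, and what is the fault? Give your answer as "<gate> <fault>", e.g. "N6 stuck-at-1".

Fault-free values for test 1 (A=0, B=1, C=1, D=0, E=1): N0=0, N1=1, N2=0, N3=0, N4=1, N5=1, N6=1, N7=1, N8=0, N9=0, N10=0, N11=0, giving Y1=0, Y2=0. Observed Y1=1, Y2=1.
Test 1: faults giving observed Y1=1, Y2=1 are {N4 stuck-at-0, N9 stuck-at-1, N10 stuck-at-1}.
Test 2 (A=0, B=0, C=1, D=0, E=0): fault-free N0=1, N1=1, N2=0, N3=1, N4=1, N5=0, N6=1, N7=1, N8=0, N9=0, N10=0, N11=0 → Y1=0, Y2=0; observed Y1=0, Y2=0. Eliminates N4 stuck-at-0, N10 stuck-at-1.
Only N9 stuck-at-1 is consistent with every test.

N9 stuck-at-1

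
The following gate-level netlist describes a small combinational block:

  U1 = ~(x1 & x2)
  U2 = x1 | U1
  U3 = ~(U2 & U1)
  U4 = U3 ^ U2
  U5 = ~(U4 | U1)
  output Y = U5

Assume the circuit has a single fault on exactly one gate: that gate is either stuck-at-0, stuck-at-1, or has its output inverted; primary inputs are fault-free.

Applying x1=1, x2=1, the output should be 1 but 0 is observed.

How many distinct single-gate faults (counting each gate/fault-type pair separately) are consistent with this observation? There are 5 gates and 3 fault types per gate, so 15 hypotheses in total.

10

Fault-free: U1=0, U2=1, U3=1, U4=0, U5=1 → 1. Observed 0.
  U1: stuck-at-1, inverted output ✓; others ✗
  U2: stuck-at-0, inverted output ✓; others ✗
  U3: stuck-at-0, inverted output ✓; others ✗
  U4: stuck-at-1, inverted output ✓; others ✗
  U5: stuck-at-0, inverted output ✓; others ✗
Consistent faults: {U1 stuck-at-1, U1 inverted output, U2 stuck-at-0, U2 inverted output, U3 stuck-at-0, U3 inverted output, U4 stuck-at-1, U4 inverted output, U5 stuck-at-0, U5 inverted output} — 10 in all.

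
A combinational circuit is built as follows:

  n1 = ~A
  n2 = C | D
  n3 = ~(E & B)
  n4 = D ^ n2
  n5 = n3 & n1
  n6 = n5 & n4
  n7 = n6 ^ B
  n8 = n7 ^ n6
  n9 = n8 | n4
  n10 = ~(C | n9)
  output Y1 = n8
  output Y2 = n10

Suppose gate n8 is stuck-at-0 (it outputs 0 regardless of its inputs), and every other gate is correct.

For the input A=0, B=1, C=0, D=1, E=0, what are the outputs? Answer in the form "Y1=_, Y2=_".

Y1=0, Y2=1

Propagate with n8 forced: n1=1, n2=1, n3=1, n4=0, n5=1, n6=0, n7=1, n8=0 [stuck-at-0], n9=0, n10=1.
So the outputs are Y1=0, Y2=1. (Without the fault they would be Y1=1, Y2=0.)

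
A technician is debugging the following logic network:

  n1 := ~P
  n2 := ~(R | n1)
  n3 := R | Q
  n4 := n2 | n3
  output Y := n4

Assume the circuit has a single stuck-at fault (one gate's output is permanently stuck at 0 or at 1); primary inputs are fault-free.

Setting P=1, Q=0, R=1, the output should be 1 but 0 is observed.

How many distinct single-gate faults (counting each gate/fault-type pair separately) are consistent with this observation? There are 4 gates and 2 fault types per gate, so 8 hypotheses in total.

2

Fault-free: n1=0, n2=0, n3=1, n4=1 → 1. Observed 0.
  n1 stuck-at-0: output 1 ✗
  n1 stuck-at-1: output 1 ✗
  n2 stuck-at-0: output 1 ✗
  n2 stuck-at-1: output 1 ✗
  n3 stuck-at-0: output 0 ✓
  n3 stuck-at-1: output 1 ✗
  n4 stuck-at-0: output 0 ✓
  n4 stuck-at-1: output 1 ✗
Consistent faults: {n3 stuck-at-0, n4 stuck-at-0} — 2 in all.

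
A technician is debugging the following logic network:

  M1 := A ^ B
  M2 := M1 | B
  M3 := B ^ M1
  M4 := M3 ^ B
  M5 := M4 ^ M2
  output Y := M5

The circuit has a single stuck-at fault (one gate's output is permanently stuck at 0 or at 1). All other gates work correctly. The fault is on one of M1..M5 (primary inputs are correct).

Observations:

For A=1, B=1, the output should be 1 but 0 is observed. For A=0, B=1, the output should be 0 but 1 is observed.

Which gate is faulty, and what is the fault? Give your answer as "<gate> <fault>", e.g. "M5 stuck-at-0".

M2 stuck-at-0

Fault-free values for test 1 (A=1, B=1): M1=0, M2=1, M3=1, M4=0, M5=1, giving Y=1. Observed 0.
Test 1: faults giving observed 0 are {M1 stuck-at-1, M2 stuck-at-0, M3 stuck-at-0, M4 stuck-at-1, M5 stuck-at-0}.
Test 2 (A=0, B=1): fault-free M1=1, M2=1, M3=0, M4=1, M5=0 → 0; observed 1. Eliminates M1 stuck-at-1, M3 stuck-at-0, M4 stuck-at-1, M5 stuck-at-0.
Only M2 stuck-at-0 is consistent with every test.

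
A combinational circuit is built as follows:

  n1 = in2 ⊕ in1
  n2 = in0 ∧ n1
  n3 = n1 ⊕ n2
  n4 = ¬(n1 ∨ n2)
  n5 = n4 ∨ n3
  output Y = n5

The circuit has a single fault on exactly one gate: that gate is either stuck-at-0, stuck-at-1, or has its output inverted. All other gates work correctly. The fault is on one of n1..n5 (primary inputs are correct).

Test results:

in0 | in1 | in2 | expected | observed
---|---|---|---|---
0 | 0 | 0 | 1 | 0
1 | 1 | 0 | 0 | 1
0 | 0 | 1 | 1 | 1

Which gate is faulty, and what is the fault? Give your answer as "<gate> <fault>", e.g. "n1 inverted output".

n4 inverted output

Fault-free values for test 1 (in0=0, in1=0, in2=0): n1=0, n2=0, n3=0, n4=1, n5=1, giving Y=1. Observed 0.
Test 1: faults giving observed 0 are {n4 stuck-at-0, n4 inverted output, n5 stuck-at-0, n5 inverted output}.
Test 2 (in0=1, in1=1, in2=0): fault-free n1=1, n2=1, n3=0, n4=0, n5=0 → 0; observed 1. Eliminates n4 stuck-at-0, n5 stuck-at-0.
Test 3 (in0=0, in1=0, in2=1): fault-free n1=1, n2=0, n3=1, n4=0, n5=1 → 1; observed 1. Eliminates n5 inverted output.
Only n4 inverted output is consistent with every test.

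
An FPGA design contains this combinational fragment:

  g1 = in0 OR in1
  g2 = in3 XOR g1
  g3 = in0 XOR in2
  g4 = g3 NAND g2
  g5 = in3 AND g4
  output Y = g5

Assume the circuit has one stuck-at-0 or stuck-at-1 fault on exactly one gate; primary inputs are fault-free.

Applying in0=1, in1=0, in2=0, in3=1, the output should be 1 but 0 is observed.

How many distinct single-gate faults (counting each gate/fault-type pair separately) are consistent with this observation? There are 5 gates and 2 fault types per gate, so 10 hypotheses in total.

4

Fault-free: g1=1, g2=0, g3=1, g4=1, g5=1 → 1. Observed 0.
  g1 stuck-at-0: output 0 ✓
  g1 stuck-at-1: output 1 ✗
  g2 stuck-at-0: output 1 ✗
  g2 stuck-at-1: output 0 ✓
  g3 stuck-at-0: output 1 ✗
  g3 stuck-at-1: output 1 ✗
  g4 stuck-at-0: output 0 ✓
  g4 stuck-at-1: output 1 ✗
  g5 stuck-at-0: output 0 ✓
  g5 stuck-at-1: output 1 ✗
Consistent faults: {g1 stuck-at-0, g2 stuck-at-1, g4 stuck-at-0, g5 stuck-at-0} — 4 in all.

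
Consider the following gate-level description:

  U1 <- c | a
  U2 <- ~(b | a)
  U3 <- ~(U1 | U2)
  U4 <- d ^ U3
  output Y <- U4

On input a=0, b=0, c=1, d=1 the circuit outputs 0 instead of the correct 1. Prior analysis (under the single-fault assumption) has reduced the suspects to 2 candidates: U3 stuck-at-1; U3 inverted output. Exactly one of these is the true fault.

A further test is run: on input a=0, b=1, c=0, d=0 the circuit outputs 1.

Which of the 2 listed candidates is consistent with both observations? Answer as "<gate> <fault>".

U3 stuck-at-1

Evaluate each candidate on input a=0, b=1, c=0, d=0:
  U3 stuck-at-1: U1=0, U2=0, U3=1 [stuck-at-1], U4=1 → 1 — matches
  U3 inverted output: U1=0, U2=0, U3=0 [inverted output], U4=0 → 0 — eliminated
Only U3 stuck-at-1 reproduces the observed 1.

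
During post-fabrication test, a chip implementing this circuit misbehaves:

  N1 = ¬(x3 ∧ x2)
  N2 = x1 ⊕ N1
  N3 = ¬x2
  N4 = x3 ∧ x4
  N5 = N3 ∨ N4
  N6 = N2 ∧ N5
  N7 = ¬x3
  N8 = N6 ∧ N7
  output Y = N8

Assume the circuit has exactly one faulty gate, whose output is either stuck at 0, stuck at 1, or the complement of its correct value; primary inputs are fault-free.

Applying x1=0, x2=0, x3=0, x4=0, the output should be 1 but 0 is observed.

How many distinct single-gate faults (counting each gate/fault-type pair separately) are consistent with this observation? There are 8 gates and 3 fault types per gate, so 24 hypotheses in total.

Fault-free: N1=1, N2=1, N3=1, N4=0, N5=1, N6=1, N7=1, N8=1 → 1. Observed 0.
  N1: stuck-at-0, inverted output ✓; others ✗
  N2: stuck-at-0, inverted output ✓; others ✗
  N3: stuck-at-0, inverted output ✓; others ✗
  N4: none of the 3 fault types match ✗
  N5: stuck-at-0, inverted output ✓; others ✗
  N6: stuck-at-0, inverted output ✓; others ✗
  N7: stuck-at-0, inverted output ✓; others ✗
  N8: stuck-at-0, inverted output ✓; others ✗
Consistent faults: {N1 stuck-at-0, N1 inverted output, N2 stuck-at-0, N2 inverted output, N3 stuck-at-0, N3 inverted output, N5 stuck-at-0, N5 inverted output, N6 stuck-at-0, N6 inverted output, N7 stuck-at-0, N7 inverted output, N8 stuck-at-0, N8 inverted output} — 14 in all.

14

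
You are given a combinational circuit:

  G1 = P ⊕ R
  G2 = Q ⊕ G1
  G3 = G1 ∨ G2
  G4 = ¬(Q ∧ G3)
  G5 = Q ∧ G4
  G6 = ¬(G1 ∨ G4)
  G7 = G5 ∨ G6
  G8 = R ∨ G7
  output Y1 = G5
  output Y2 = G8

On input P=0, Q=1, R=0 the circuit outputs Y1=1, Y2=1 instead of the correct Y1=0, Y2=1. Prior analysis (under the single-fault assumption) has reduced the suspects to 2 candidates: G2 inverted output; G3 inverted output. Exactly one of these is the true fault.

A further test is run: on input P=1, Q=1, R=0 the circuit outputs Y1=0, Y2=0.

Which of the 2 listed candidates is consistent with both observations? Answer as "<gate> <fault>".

G2 inverted output

Evaluate each candidate on input P=1, Q=1, R=0:
  G2 inverted output: G1=1, G2=1 [inverted output], G3=1, G4=0, G5=0, G6=0, G7=0, G8=0 → Y1=0, Y2=0 — matches
  G3 inverted output: G1=1, G2=0, G3=0 [inverted output], G4=1, G5=1, G6=0, G7=1, G8=1 → Y1=1, Y2=1 — eliminated
Only G2 inverted output reproduces the observed Y1=0, Y2=0.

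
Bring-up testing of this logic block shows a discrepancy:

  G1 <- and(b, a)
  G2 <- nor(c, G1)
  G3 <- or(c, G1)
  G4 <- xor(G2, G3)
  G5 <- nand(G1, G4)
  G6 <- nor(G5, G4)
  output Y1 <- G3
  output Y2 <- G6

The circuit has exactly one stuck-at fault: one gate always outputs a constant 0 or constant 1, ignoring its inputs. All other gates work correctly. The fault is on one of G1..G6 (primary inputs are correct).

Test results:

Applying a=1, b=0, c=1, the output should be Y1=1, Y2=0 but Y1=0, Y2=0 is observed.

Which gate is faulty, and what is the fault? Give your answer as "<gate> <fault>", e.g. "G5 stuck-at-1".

Fault-free values for test 1 (a=1, b=0, c=1): G1=0, G2=0, G3=1, G4=1, G5=1, G6=0, giving Y1=1, Y2=0. Observed Y1=0, Y2=0.
Test 1: faults giving observed Y1=0, Y2=0 are {G3 stuck-at-0}.
Only G3 stuck-at-0 is consistent with every test.

G3 stuck-at-0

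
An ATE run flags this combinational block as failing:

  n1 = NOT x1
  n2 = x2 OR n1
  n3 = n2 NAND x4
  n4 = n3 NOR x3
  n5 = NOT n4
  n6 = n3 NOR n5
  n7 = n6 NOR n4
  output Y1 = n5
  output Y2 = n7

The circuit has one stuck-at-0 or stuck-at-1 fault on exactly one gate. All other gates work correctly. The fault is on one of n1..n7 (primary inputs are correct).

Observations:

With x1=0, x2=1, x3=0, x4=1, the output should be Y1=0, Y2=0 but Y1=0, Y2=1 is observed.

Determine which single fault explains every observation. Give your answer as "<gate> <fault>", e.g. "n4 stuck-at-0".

n7 stuck-at-1

Fault-free values for test 1 (x1=0, x2=1, x3=0, x4=1): n1=1, n2=1, n3=0, n4=1, n5=0, n6=1, n7=0, giving Y1=0, Y2=0. Observed Y1=0, Y2=1.
Test 1: faults giving observed Y1=0, Y2=1 are {n7 stuck-at-1}.
Only n7 stuck-at-1 is consistent with every test.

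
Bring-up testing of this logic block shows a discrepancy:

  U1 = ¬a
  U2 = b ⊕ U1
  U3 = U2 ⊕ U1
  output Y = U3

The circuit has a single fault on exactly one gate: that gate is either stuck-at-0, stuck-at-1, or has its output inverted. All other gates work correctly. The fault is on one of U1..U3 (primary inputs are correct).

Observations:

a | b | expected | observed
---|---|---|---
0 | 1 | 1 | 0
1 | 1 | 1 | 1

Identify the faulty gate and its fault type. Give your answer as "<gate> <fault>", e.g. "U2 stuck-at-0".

Fault-free values for test 1 (a=0, b=1): U1=1, U2=0, U3=1, giving Y=1. Observed 0.
Test 1: faults giving observed 0 are {U2 stuck-at-1, U2 inverted output, U3 stuck-at-0, U3 inverted output}.
Test 2 (a=1, b=1): fault-free U1=0, U2=1, U3=1 → 1; observed 1. Eliminates U2 inverted output, U3 stuck-at-0, U3 inverted output.
Only U2 stuck-at-1 is consistent with every test.

U2 stuck-at-1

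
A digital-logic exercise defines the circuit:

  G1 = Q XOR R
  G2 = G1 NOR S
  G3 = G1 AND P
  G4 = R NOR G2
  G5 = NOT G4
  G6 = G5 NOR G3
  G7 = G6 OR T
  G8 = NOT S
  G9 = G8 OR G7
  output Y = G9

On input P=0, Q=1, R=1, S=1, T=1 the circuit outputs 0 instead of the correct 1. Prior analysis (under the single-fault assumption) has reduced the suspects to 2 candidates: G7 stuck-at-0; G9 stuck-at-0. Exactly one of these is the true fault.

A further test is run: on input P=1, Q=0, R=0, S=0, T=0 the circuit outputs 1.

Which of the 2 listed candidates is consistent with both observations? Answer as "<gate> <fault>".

G7 stuck-at-0

Evaluate each candidate on input P=1, Q=0, R=0, S=0, T=0:
  G7 stuck-at-0: G1=0, G2=1, G3=0, G4=0, G5=1, G6=0, G7=0 [stuck-at-0], G8=1, G9=1 → 1 — matches
  G9 stuck-at-0: G1=0, G2=1, G3=0, G4=0, G5=1, G6=0, G7=0, G8=1, G9=0 [stuck-at-0] → 0 — eliminated
Only G7 stuck-at-0 reproduces the observed 1.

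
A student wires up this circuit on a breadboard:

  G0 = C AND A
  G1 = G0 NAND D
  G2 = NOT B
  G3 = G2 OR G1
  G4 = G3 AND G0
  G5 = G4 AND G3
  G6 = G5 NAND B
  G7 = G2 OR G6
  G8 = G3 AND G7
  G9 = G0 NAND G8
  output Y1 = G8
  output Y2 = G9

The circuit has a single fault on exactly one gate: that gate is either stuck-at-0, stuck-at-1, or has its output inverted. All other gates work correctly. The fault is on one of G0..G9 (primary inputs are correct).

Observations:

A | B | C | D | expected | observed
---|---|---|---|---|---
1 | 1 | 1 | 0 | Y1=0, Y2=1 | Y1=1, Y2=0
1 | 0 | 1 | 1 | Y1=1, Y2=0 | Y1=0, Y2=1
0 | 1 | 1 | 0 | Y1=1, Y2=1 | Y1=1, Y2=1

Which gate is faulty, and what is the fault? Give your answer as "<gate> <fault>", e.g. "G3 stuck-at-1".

G2 inverted output

Fault-free values for test 1 (A=1, B=1, C=1, D=0): G0=1, G1=1, G2=0, G3=1, G4=1, G5=1, G6=0, G7=0, G8=0, G9=1, giving Y1=0, Y2=1. Observed Y1=1, Y2=0.
Test 1: faults giving observed Y1=1, Y2=0 are {G2 stuck-at-1, G2 inverted output, G4 stuck-at-0, G4 inverted output, G5 stuck-at-0, G5 inverted output, G6 stuck-at-1, G6 inverted output, G7 stuck-at-1, G7 inverted output, G8 stuck-at-1, G8 inverted output}.
Test 2 (A=1, B=0, C=1, D=1): fault-free G0=1, G1=0, G2=1, G3=1, G4=1, G5=1, G6=1, G7=1, G8=1, G9=0 → Y1=1, Y2=0; observed Y1=0, Y2=1. Eliminates G2 stuck-at-1, G4 stuck-at-0, G4 inverted output, G5 stuck-at-0, G5 inverted output, G6 stuck-at-1, G6 inverted output, G7 stuck-at-1, G8 stuck-at-1.
Test 3 (A=0, B=1, C=1, D=0): fault-free G0=0, G1=1, G2=0, G3=1, G4=0, G5=0, G6=1, G7=1, G8=1, G9=1 → Y1=1, Y2=1; observed Y1=1, Y2=1. Eliminates G7 inverted output, G8 inverted output.
Only G2 inverted output is consistent with every test.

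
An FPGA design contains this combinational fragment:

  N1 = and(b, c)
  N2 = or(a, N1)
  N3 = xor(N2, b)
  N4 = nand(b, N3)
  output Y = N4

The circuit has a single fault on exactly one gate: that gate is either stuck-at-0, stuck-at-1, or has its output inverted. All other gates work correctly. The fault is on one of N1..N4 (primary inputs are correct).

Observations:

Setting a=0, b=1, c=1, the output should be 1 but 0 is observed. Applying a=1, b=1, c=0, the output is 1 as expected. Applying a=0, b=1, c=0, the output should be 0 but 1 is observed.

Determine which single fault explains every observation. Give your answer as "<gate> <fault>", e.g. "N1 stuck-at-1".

N1 inverted output

Fault-free values for test 1 (a=0, b=1, c=1): N1=1, N2=1, N3=0, N4=1, giving Y=1. Observed 0.
Test 1: faults giving observed 0 are {N1 stuck-at-0, N1 inverted output, N2 stuck-at-0, N2 inverted output, N3 stuck-at-1, N3 inverted output, N4 stuck-at-0, N4 inverted output}.
Test 2 (a=1, b=1, c=0): fault-free N1=0, N2=1, N3=0, N4=1 → 1; observed 1. Eliminates N2 stuck-at-0, N2 inverted output, N3 stuck-at-1, N3 inverted output, N4 stuck-at-0, N4 inverted output.
Test 3 (a=0, b=1, c=0): fault-free N1=0, N2=0, N3=1, N4=0 → 0; observed 1. Eliminates N1 stuck-at-0.
Only N1 inverted output is consistent with every test.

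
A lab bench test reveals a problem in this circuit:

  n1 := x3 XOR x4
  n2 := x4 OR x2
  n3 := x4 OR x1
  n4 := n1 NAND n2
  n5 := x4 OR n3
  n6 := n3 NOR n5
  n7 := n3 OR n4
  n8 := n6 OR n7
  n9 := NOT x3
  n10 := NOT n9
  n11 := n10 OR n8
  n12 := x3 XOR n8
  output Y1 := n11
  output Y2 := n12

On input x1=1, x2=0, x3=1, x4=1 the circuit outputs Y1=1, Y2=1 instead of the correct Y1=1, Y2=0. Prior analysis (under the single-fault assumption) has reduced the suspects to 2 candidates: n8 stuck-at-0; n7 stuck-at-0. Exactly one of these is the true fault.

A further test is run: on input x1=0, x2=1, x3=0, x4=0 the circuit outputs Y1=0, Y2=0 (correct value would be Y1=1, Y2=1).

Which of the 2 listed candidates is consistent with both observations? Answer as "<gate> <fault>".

n8 stuck-at-0

Evaluate each candidate on input x1=0, x2=1, x3=0, x4=0:
  n8 stuck-at-0: n1=0, n2=1, n3=0, n4=1, n5=0, n6=1, n7=1, n8=0 [stuck-at-0], n9=1, n10=0, n11=0, n12=0 → Y1=0, Y2=0 — matches
  n7 stuck-at-0: n1=0, n2=1, n3=0, n4=1, n5=0, n6=1, n7=0 [stuck-at-0], n8=1, n9=1, n10=0, n11=1, n12=1 → Y1=1, Y2=1 — eliminated
Only n8 stuck-at-0 reproduces the observed Y1=0, Y2=0.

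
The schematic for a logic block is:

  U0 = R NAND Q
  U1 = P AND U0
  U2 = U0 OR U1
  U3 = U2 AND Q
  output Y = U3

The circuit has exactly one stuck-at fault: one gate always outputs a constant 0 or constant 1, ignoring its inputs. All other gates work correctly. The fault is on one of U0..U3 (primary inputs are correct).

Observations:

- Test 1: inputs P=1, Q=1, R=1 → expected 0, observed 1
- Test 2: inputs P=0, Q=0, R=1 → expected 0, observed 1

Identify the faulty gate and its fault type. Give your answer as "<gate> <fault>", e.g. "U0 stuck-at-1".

Fault-free values for test 1 (P=1, Q=1, R=1): U0=0, U1=0, U2=0, U3=0, giving Y=0. Observed 1.
Test 1: faults giving observed 1 are {U0 stuck-at-1, U1 stuck-at-1, U2 stuck-at-1, U3 stuck-at-1}.
Test 2 (P=0, Q=0, R=1): fault-free U0=1, U1=0, U2=1, U3=0 → 0; observed 1. Eliminates U0 stuck-at-1, U1 stuck-at-1, U2 stuck-at-1.
Only U3 stuck-at-1 is consistent with every test.

U3 stuck-at-1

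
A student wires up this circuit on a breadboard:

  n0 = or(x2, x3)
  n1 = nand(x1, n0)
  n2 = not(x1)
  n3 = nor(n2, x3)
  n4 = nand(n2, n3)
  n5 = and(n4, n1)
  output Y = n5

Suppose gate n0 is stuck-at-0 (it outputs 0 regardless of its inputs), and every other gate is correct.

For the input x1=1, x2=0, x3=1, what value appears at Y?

1

Propagate with n0 forced: n0=0 [stuck-at-0], n1=1, n2=0, n3=0, n4=1, n5=1.
So Y = 1. (Without the fault it would be 0.)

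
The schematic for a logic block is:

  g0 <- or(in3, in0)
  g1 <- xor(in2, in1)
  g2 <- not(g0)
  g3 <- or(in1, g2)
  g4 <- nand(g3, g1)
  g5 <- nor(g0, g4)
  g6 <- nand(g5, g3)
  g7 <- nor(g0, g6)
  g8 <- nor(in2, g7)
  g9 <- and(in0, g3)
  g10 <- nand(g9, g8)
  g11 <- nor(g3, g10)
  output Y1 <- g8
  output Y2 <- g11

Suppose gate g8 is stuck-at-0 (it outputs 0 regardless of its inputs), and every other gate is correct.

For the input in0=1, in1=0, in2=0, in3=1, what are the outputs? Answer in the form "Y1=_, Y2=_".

Y1=0, Y2=0

Propagate with g8 forced: g0=1, g1=0, g2=0, g3=0, g4=1, g5=0, g6=1, g7=0, g8=0 [stuck-at-0], g9=0, g10=1, g11=0.
So the outputs are Y1=0, Y2=0. (Without the fault they would be Y1=1, Y2=0.)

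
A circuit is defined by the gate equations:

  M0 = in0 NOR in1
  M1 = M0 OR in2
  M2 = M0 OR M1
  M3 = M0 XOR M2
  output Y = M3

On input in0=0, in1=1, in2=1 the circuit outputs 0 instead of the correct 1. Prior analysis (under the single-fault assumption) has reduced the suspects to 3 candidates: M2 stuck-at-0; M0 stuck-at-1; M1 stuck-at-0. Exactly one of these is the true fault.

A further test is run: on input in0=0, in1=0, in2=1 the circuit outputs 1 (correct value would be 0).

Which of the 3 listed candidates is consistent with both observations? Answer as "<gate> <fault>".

Evaluate each candidate on input in0=0, in1=0, in2=1:
  M2 stuck-at-0: M0=1, M1=1, M2=0 [stuck-at-0], M3=1 → 1 — matches
  M0 stuck-at-1: M0=1 [stuck-at-1], M1=1, M2=1, M3=0 → 0 — eliminated
  M1 stuck-at-0: M0=1, M1=0 [stuck-at-0], M2=1, M3=0 → 0 — eliminated
Only M2 stuck-at-0 reproduces the observed 1.

M2 stuck-at-0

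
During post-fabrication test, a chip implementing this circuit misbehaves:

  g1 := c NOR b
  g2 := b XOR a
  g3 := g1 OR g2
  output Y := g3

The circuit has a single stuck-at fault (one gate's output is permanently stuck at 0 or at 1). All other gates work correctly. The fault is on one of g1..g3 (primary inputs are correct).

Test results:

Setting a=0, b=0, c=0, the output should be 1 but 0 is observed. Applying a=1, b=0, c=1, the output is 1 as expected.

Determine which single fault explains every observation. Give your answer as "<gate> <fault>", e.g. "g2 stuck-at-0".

Fault-free values for test 1 (a=0, b=0, c=0): g1=1, g2=0, g3=1, giving Y=1. Observed 0.
Test 1: faults giving observed 0 are {g1 stuck-at-0, g3 stuck-at-0}.
Test 2 (a=1, b=0, c=1): fault-free g1=0, g2=1, g3=1 → 1; observed 1. Eliminates g3 stuck-at-0.
Only g1 stuck-at-0 is consistent with every test.

g1 stuck-at-0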